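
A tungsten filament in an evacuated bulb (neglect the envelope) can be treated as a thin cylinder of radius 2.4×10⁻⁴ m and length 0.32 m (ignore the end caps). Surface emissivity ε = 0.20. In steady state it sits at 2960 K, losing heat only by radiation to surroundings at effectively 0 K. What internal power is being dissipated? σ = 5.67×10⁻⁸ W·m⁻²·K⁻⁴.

P ≈ 420 W

Steady state: P = εσA T⁴.
A = 2πrL = 4.825×10⁻⁴ m²; T⁴ = (2960)⁴ = 7.677×10¹³ K⁴.
P = 0.20 × 5.67×10⁻⁸ × 4.825×10⁻⁴ × 7.677×10¹³.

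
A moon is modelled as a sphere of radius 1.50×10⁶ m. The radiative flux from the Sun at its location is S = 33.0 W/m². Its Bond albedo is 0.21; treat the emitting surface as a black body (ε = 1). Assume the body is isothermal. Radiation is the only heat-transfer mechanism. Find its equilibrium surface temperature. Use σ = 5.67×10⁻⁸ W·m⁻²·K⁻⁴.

T ≈ 104 K

At equilibrium, absorbed power = emitted power.
Absorbing cross-section = πr² = 7.069×10¹² m²; emitting surface = 4πr² = 2.827×10¹³ m² (ratio 4).
(1−a)S·A_cross = εσ·A_surf·T⁴  ⇒  T⁴ = (1−a)S/(4σ).
T⁴ = 0.790·33.0/(4·5.67×10⁻⁸) = 1.149×10⁸ K⁴.
T = (1.149×10⁸)^(1/4).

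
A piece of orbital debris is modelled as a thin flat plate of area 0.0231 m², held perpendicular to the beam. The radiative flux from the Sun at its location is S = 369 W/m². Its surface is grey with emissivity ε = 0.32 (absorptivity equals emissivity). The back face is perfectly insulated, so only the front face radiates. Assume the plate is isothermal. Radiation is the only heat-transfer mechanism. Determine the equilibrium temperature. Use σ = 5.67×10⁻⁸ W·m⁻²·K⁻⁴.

T ≈ 284 K

At equilibrium, absorbed power = emitted power.
Absorbing cross-section = A = 0.02310 m²; emitting surface = A = 0.02310 m² (ratio 1).
εS·A_cross = εσ·A_surf·T⁴  ⇒  T⁴ = S/(1σ)   (ε cancels).
T⁴ = 369/(1·5.67×10⁻⁸) = 6.508×10⁹ K⁴.
T = (6.508×10⁹)^(1/4).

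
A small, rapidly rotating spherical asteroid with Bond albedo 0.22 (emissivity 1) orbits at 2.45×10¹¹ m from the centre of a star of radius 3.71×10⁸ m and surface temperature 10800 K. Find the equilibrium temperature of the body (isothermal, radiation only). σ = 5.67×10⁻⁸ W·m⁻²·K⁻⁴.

The star's surface emits σT_*⁴; at distance d the flux is S = σT_*⁴(R_*/d)².
S = 5.67×10⁻⁸·(10800)⁴·(3.71×10⁸/2.45×10¹¹)² = 1769 W/m².
For an isothermal sphere T⁴ = (1−a)S/(4σ) = 6.083×10⁹ K⁴.

T ≈ 279 K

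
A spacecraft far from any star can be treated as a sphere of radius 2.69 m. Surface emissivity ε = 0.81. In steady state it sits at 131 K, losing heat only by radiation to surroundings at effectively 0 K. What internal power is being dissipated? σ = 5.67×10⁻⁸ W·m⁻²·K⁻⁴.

P ≈ 1230 W

Steady state: P = εσA T⁴.
A = 4πr² = 90.93 m²; T⁴ = (131)⁴ = 2.945×10⁸ K⁴.
P = 0.81 × 5.67×10⁻⁸ × 90.93 × 2.945×10⁸.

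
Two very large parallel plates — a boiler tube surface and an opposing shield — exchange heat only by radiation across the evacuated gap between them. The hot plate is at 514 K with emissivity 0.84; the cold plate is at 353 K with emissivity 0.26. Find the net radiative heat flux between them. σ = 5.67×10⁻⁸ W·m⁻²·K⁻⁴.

For two infinite grey parallel plates, q = σ(T₁⁴ − T₂⁴)/(1/ε₁ + 1/ε₂ − 1).
T₁⁴ − T₂⁴ = 6.980×10¹⁰ − 1.553×10¹⁰ = 5.427×10¹⁰ K⁴.
1/ε₁ + 1/ε₂ − 1 = 1.190 + 3.846 − 1 = 4.037.
q = 5.67×10⁻⁸ × 5.427×10¹⁰ / 4.037.

q ≈ 762 W/m²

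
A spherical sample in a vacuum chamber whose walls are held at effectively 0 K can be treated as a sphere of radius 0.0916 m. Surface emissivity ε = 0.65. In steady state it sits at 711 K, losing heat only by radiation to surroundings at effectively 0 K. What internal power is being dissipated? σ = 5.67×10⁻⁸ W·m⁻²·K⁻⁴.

P ≈ 993 W

Steady state: P = εσA T⁴.
A = 4πr² = 0.1054 m²; T⁴ = (711)⁴ = 2.556×10¹¹ K⁴.
P = 0.65 × 5.67×10⁻⁸ × 0.1054 × 2.556×10¹¹.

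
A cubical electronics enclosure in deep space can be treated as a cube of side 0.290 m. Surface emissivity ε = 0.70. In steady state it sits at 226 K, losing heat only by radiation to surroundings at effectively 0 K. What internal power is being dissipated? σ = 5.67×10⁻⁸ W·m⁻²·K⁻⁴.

Steady state: P = εσA T⁴.
A = 6L² = 0.5046 m²; T⁴ = (226)⁴ = 2.609×10⁹ K⁴.
P = 0.70 × 5.67×10⁻⁸ × 0.5046 × 2.609×10⁹.

P ≈ 52.2 W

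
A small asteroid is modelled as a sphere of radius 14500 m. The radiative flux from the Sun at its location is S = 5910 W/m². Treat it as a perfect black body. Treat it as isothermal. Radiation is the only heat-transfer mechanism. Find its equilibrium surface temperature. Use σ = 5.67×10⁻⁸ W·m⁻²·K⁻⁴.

T ≈ 402 K

At equilibrium, absorbed power = emitted power.
Absorbing cross-section = πr² = 6.605×10⁸ m²; emitting surface = 4πr² = 2.642×10⁹ m² (ratio 4).
S·A_cross = εσ·A_surf·T⁴  ⇒  T⁴ = S/(4σ).
T⁴ = 1.00·5910/(4·5.67×10⁻⁸) = 2.606×10¹⁰ K⁴.
T = (2.606×10¹⁰)^(1/4).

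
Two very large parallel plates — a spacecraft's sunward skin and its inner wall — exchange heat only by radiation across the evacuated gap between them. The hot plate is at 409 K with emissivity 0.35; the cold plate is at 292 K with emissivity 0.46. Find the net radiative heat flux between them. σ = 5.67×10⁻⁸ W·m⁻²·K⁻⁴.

For two infinite grey parallel plates, q = σ(T₁⁴ − T₂⁴)/(1/ε₁ + 1/ε₂ − 1).
T₁⁴ − T₂⁴ = 2.798×10¹⁰ − 7.270×10⁹ = 2.071×10¹⁰ K⁴.
1/ε₁ + 1/ε₂ − 1 = 2.857 + 2.174 − 1 = 4.031.
q = 5.67×10⁻⁸ × 2.071×10¹⁰ / 4.031.

q ≈ 291 W/m²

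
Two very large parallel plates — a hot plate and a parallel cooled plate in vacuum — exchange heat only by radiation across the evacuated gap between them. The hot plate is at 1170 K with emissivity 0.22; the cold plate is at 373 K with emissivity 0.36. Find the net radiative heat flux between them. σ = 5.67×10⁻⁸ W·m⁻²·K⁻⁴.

q ≈ 16600 W/m²

For two infinite grey parallel plates, q = σ(T₁⁴ − T₂⁴)/(1/ε₁ + 1/ε₂ − 1).
T₁⁴ − T₂⁴ = 1.874×10¹² − 1.936×10¹⁰ = 1.855×10¹² K⁴.
1/ε₁ + 1/ε₂ − 1 = 4.545 + 2.778 − 1 = 6.323.
q = 5.67×10⁻⁸ × 1.855×10¹² / 6.323.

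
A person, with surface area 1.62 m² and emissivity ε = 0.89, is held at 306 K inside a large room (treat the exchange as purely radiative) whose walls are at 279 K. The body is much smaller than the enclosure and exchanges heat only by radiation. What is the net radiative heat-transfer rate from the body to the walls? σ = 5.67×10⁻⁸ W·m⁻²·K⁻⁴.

P_net ≈ 221 W

For a small grey body in a large enclosure: P_net = εσA(T_body⁴ − T_wall⁴).
A = 1.62 m²; T_body⁴ − T_wall⁴ = 8.768×10⁹ − 6.059×10⁹ = 2.708×10⁹ K⁴.
|P_net| = 0.89·5.67×10⁻⁸·1.620·2.708×10⁹.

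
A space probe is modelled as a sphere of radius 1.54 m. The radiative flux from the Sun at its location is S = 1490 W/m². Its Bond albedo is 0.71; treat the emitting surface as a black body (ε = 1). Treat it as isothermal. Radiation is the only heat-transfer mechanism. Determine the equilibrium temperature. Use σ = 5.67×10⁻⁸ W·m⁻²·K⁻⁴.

T ≈ 209 K

At equilibrium, absorbed power = emitted power.
Absorbing cross-section = πr² = 7.451 m²; emitting surface = 4πr² = 29.80 m² (ratio 4).
(1−a)S·A_cross = εσ·A_surf·T⁴  ⇒  T⁴ = (1−a)S/(4σ).
T⁴ = 0.290·1490/(4·5.67×10⁻⁸) = 1.905×10⁹ K⁴.
T = (1.905×10⁹)^(1/4).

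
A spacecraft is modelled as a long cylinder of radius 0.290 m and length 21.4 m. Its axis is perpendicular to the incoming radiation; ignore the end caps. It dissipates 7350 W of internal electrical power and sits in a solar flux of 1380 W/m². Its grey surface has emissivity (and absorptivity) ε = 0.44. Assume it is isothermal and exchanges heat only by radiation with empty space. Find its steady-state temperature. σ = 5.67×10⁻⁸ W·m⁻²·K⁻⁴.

T ≈ 352 K

At steady state, absorbed solar power + internal power = radiated power.
Absorbed: α·S·A_cross = 0.44·1380·12.41 = 7537 W (cross-section 2rL).
Total input = 7537 + 7350 = 14890 W.
Radiated: εσ·A_surf·T⁴ with A_surf = 2πrL = 38.99 m².
T⁴ = 14890/(0.44·5.67×10⁻⁸·38.99) = 1.530×10¹⁰ K⁴.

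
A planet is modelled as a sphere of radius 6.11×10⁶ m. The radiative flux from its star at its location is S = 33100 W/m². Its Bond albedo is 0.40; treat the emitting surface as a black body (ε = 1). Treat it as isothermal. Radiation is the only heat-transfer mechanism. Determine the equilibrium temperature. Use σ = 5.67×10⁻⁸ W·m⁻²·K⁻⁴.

At equilibrium, absorbed power = emitted power.
Absorbing cross-section = πr² = 1.173×10¹⁴ m²; emitting surface = 4πr² = 4.691×10¹⁴ m² (ratio 4).
(1−a)S·A_cross = εσ·A_surf·T⁴  ⇒  T⁴ = (1−a)S/(4σ).
T⁴ = 0.600·33100/(4·5.67×10⁻⁸) = 8.757×10¹⁰ K⁴.
T = (8.757×10¹⁰)^(1/4).

T ≈ 544 K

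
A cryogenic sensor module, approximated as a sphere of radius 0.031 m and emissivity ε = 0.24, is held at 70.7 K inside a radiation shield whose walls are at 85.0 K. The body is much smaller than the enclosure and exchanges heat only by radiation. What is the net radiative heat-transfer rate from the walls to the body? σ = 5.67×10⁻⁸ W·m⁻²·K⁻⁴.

P_net ≈ 0.00447 W

For a small grey body in a large enclosure: P_net = εσA(T_body⁴ − T_wall⁴).
A = 4πr² = 0.01208 m²; T_body⁴ − T_wall⁴ = 2.498×10⁷ − 5.220×10⁷ = -2.722×10⁷ K⁴.
|P_net| = 0.24·5.67×10⁻⁸·0.01208·2.722×10⁷.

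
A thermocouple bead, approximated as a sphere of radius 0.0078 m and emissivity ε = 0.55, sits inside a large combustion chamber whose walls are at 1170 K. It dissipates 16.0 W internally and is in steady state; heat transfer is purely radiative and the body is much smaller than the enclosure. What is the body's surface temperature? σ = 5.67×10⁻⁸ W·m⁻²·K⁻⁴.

For a small grey body in a large enclosure, net radiated power = εσA(T⁴ − T_w⁴).
Steady state: P = εσA(T⁴ − T_w⁴) with A = 4πr² = 7.645×10⁻⁴ m².
T⁴ = P/(εσA) + T_w⁴ = 16.0/(0.55·5.67×10⁻⁸·7.645×10⁻⁴) + (1170)⁴
    = 6.711×10¹¹ + 1.874×10¹² = 2.545×10¹² K⁴.

T ≈ 1260 K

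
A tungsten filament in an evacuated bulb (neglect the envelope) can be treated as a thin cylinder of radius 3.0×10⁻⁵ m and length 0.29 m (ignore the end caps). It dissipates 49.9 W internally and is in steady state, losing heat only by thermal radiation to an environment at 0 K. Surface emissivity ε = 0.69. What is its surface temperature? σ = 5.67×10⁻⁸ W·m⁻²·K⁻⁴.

T ≈ 2200 K

Steady state: internal power = radiated power, P = εσA T⁴.
Radiating area A = 2πrL = 5.466×10⁻⁵ m².
T⁴ = P/(εσA) = 49.9/(0.69·5.67×10⁻⁸·5.466×10⁻⁵) = 2.333×10¹³ K⁴.
T = (2.333×10¹³)^(1/4).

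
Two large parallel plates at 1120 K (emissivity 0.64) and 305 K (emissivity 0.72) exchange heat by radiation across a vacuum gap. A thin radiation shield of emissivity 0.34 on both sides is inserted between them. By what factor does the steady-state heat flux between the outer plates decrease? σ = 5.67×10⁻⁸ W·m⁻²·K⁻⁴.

Without shield: q₀ = σΔ(T⁴)/(1/ε₁+1/ε₂−1) with denominator 1.951.
With shield the two gaps are in series; the resistances add: (1/ε₁+1/ε_s−1)+(1/ε_s+1/ε₂−1) = 3.504+3.330 = 6.834.
Heat-flux ratio q₀/q = 6.834/1.951.

factor ≈ 3.50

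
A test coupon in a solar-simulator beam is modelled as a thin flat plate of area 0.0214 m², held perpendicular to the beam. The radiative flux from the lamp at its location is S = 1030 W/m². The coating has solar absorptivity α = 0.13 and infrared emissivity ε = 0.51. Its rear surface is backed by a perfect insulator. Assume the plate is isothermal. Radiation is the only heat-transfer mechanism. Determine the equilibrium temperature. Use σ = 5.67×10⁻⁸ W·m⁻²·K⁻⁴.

T ≈ 261 K

At equilibrium, absorbed power = emitted power.
Absorbing cross-section = A = 0.02140 m²; emitting surface = A = 0.02140 m² (ratio 1).
αS·A_cross = εσ·A_surf·T⁴  ⇒  T⁴ = αS/(ε·1σ).
T⁴ = 0.130·1030/(0.51·1·5.67×10⁻⁸) = 4.630×10⁹ K⁴.
T = (4.630×10⁹)^(1/4).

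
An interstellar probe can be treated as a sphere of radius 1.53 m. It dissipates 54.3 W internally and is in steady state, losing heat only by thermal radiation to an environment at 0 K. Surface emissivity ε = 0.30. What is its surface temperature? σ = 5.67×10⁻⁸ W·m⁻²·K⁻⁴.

Steady state: internal power = radiated power, P = εσA T⁴.
Radiating area A = 4πr² = 29.42 m².
T⁴ = P/(εσA) = 54.3/(0.30·5.67×10⁻⁸·29.42) = 1.085×10⁸ K⁴.
T = (1.085×10⁸)^(1/4).

T ≈ 102 K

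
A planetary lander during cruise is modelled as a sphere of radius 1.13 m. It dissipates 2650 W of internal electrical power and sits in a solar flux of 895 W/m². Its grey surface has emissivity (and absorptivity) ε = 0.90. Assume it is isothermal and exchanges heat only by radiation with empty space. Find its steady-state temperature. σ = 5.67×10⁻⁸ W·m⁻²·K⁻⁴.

T ≈ 291 K

At steady state, absorbed solar power + internal power = radiated power.
Absorbed: α·S·A_cross = 0.90·895·4.011 = 3231 W (cross-section πr²).
Total input = 3231 + 2650 = 5881 W.
Radiated: εσ·A_surf·T⁴ with A_surf = 4πr² = 16.05 m².
T⁴ = 5881/(0.90·5.67×10⁻⁸·16.05) = 7.183×10⁹ K⁴.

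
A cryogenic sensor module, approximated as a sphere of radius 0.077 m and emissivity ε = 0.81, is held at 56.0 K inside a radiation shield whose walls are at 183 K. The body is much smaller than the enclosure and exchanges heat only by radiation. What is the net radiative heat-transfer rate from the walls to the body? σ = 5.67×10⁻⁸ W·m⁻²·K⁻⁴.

For a small grey body in a large enclosure: P_net = εσA(T_body⁴ − T_wall⁴).
A = 4πr² = 0.07451 m²; T_body⁴ − T_wall⁴ = 9.834×10⁶ − 1.122×10⁹ = -1.112×10⁹ K⁴.
|P_net| = 0.81·5.67×10⁻⁸·0.07451·1.112×10⁹.

P_net ≈ 3.80 W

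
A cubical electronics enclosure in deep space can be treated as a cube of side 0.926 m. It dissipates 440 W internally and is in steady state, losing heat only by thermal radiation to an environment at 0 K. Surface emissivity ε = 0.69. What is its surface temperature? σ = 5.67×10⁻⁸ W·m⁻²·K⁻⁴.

Steady state: internal power = radiated power, P = εσA T⁴.
Radiating area A = 6L² = 5.145 m².
T⁴ = P/(εσA) = 440/(0.69·5.67×10⁻⁸·5.145) = 2.186×10⁹ K⁴.
T = (2.186×10⁹)^(1/4).

T ≈ 216 K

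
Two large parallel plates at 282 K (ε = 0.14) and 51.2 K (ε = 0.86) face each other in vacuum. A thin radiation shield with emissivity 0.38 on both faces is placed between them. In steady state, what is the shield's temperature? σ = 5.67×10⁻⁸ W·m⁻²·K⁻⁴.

T_s ≈ 198 K

In steady state the net flux on the hot side equals that on the cold side.
σ(T₁⁴−T_s⁴)/D₁ = σ(T_s⁴−T₂⁴)/D₂, with D₁ = 1/ε₁+1/ε_s−1 = 8.774, D₂ = 1/ε_s+1/ε₂−1 = 2.794.
Solve for T_s⁴: T_s⁴ = (D₂·T₁⁴ + D₁·T₂⁴)/(D₁+D₂) = 1.533×10⁹ K⁴.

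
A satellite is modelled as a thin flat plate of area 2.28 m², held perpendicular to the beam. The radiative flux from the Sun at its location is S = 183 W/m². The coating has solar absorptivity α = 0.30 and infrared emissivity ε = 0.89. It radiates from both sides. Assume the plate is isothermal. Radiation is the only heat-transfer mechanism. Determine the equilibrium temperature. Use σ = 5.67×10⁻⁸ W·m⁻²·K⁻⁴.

T ≈ 153 K

At equilibrium, absorbed power = emitted power.
Absorbing cross-section = A = 2.280 m²; emitting surface = 2A = 4.560 m² (ratio 2).
αS·A_cross = εσ·A_surf·T⁴  ⇒  T⁴ = αS/(ε·2σ).
T⁴ = 0.300·183/(0.89·2·5.67×10⁻⁸) = 5.440×10⁸ K⁴.
T = (5.440×10⁸)^(1/4).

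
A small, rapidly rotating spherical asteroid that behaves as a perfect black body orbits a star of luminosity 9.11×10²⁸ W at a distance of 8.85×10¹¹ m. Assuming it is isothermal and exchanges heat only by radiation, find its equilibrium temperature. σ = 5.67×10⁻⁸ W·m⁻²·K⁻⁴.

T ≈ 449 K

First find the stellar flux at distance d: S = L/(4πd²) = 9.11×10²⁸/(4π·(8.85×10¹¹)²) = 9256 W/m².
For an isothermal sphere, absorbed (1−a)S·πr² = emitted σ·4πr²·T⁴, so T⁴ = (1−a)S/(4σ).
T⁴ = 1.00·9256/(4·5.67×10⁻⁸) = 4.081×10¹⁰ K⁴.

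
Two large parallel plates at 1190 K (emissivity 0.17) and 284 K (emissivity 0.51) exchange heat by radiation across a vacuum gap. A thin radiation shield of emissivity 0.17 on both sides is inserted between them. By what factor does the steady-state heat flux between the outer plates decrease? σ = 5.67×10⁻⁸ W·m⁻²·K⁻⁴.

Without shield: q₀ = σΔ(T⁴)/(1/ε₁+1/ε₂−1) with denominator 6.843.
With shield the two gaps are in series; the resistances add: (1/ε₁+1/ε_s−1)+(1/ε_s+1/ε₂−1) = 10.76+6.843 = 17.61.
Heat-flux ratio q₀/q = 17.61/6.843.

factor ≈ 2.57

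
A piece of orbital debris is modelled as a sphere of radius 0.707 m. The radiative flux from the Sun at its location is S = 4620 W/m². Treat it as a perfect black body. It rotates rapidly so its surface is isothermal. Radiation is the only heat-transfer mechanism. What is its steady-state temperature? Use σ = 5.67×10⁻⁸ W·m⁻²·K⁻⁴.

T ≈ 378 K

At equilibrium, absorbed power = emitted power.
Absorbing cross-section = πr² = 1.570 m²; emitting surface = 4πr² = 6.281 m² (ratio 4).
S·A_cross = εσ·A_surf·T⁴  ⇒  T⁴ = S/(4σ).
T⁴ = 1.00·4620/(4·5.67×10⁻⁸) = 2.037×10¹⁰ K⁴.
T = (2.037×10¹⁰)^(1/4).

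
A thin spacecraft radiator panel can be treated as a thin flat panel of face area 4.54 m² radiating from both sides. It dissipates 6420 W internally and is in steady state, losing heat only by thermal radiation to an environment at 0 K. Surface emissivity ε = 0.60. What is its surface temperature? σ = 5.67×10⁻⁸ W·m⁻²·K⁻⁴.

Steady state: internal power = radiated power, P = εσA T⁴.
Radiating area A = 2·4.54 = 9.080 m².
T⁴ = P/(εσA) = 6420/(0.60·5.67×10⁻⁸·9.080) = 2.078×10¹⁰ K⁴.
T = (2.078×10¹⁰)^(1/4).

T ≈ 380 K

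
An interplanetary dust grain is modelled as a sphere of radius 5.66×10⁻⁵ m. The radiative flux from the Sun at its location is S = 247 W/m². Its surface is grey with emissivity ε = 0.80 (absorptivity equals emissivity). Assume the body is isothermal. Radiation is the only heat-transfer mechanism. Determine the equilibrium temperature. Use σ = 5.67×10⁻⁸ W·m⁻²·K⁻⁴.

At equilibrium, absorbed power = emitted power.
Absorbing cross-section = πr² = 1.006×10⁻⁸ m²; emitting surface = 4πr² = 4.026×10⁻⁸ m² (ratio 4).
εS·A_cross = εσ·A_surf·T⁴  ⇒  T⁴ = S/(4σ)   (ε cancels).
T⁴ = 247/(4·5.67×10⁻⁸) = 1.089×10⁹ K⁴.
T = (1.089×10⁹)^(1/4).

T ≈ 182 K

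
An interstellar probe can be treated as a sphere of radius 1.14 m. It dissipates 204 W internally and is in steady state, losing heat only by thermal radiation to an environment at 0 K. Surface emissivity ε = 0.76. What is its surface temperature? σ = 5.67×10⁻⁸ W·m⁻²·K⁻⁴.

Steady state: internal power = radiated power, P = εσA T⁴.
Radiating area A = 4πr² = 16.33 m².
T⁴ = P/(εσA) = 204/(0.76·5.67×10⁻⁸·16.33) = 2.899×10⁸ K⁴.
T = (2.899×10⁸)^(1/4).

T ≈ 130 K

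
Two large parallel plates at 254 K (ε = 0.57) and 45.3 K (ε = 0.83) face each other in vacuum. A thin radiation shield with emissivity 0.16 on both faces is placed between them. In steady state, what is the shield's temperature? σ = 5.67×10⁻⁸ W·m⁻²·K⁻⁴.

In steady state the net flux on the hot side equals that on the cold side.
σ(T₁⁴−T_s⁴)/D₁ = σ(T_s⁴−T₂⁴)/D₂, with D₁ = 1/ε₁+1/ε_s−1 = 7.004, D₂ = 1/ε_s+1/ε₂−1 = 6.455.
Solve for T_s⁴: T_s⁴ = (D₂·T₁⁴ + D₁·T₂⁴)/(D₁+D₂) = 1.998×10⁹ K⁴.

T_s ≈ 211 K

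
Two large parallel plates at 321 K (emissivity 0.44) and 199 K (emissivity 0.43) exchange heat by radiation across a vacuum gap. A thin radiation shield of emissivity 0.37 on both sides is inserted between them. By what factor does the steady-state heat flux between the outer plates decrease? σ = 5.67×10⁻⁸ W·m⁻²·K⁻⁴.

factor ≈ 2.22

Without shield: q₀ = σΔ(T⁴)/(1/ε₁+1/ε₂−1) with denominator 3.598.
With shield the two gaps are in series; the resistances add: (1/ε₁+1/ε_s−1)+(1/ε_s+1/ε₂−1) = 3.975+4.028 = 8.004.
Heat-flux ratio q₀/q = 8.004/3.598.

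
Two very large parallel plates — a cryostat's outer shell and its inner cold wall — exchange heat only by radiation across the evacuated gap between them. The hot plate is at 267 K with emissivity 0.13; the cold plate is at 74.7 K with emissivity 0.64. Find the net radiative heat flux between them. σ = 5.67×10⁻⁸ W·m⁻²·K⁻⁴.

For two infinite grey parallel plates, q = σ(T₁⁴ − T₂⁴)/(1/ε₁ + 1/ε₂ − 1).
T₁⁴ − T₂⁴ = 5.082×10⁹ − 3.114×10⁷ = 5.051×10⁹ K⁴.
1/ε₁ + 1/ε₂ − 1 = 7.692 + 1.562 − 1 = 8.255.
q = 5.67×10⁻⁸ × 5.051×10⁹ / 8.255.

q ≈ 34.7 W/m²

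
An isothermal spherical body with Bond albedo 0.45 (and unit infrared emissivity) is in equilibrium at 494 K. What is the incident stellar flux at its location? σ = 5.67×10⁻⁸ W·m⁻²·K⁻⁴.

S ≈ 24600 W/m²

(1−a)S·πr² = σ·4πr²·T⁴ ⇒ S = 4σT⁴/(1−a).
S = 4·5.67×10⁻⁸·5.955×10¹⁰/0.550.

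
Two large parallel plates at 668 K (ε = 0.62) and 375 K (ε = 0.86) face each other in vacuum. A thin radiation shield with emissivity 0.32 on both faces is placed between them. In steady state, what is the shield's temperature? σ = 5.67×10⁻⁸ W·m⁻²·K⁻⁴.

T_s ≈ 567 K

In steady state the net flux on the hot side equals that on the cold side.
σ(T₁⁴−T_s⁴)/D₁ = σ(T_s⁴−T₂⁴)/D₂, with D₁ = 1/ε₁+1/ε_s−1 = 3.738, D₂ = 1/ε_s+1/ε₂−1 = 3.288.
Solve for T_s⁴: T_s⁴ = (D₂·T₁⁴ + D₁·T₂⁴)/(D₁+D₂) = 1.037×10¹¹ K⁴.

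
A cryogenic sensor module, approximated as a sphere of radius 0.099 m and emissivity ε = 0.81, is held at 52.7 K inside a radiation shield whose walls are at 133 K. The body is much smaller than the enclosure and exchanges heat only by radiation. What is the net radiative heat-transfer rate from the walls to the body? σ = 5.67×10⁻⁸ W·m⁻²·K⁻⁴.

P_net ≈ 1.73 W

For a small grey body in a large enclosure: P_net = εσA(T_body⁴ − T_wall⁴).
A = 4πr² = 0.1232 m²; T_body⁴ − T_wall⁴ = 7.713×10⁶ − 3.129×10⁸ = -3.052×10⁸ K⁴.
|P_net| = 0.81·5.67×10⁻⁸·0.1232·3.052×10⁸.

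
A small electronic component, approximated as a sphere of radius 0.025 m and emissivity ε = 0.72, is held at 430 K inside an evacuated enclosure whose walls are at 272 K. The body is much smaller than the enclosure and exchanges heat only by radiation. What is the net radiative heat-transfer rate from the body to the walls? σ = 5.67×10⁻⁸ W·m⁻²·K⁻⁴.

For a small grey body in a large enclosure: P_net = εσA(T_body⁴ − T_wall⁴).
A = 4πr² = 0.007854 m²; T_body⁴ − T_wall⁴ = 3.419×10¹⁰ − 5.474×10⁹ = 2.871×10¹⁰ K⁴.
|P_net| = 0.72·5.67×10⁻⁸·0.007854·2.871×10¹⁰.

P_net ≈ 9.21 W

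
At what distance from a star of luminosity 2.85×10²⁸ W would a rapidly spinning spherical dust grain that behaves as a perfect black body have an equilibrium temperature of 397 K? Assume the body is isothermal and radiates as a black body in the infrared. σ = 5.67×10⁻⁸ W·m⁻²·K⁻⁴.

For an isothermal black-emitting sphere, (1−a)S·πr² = σ·4πr²·T⁴ ⇒ S = 4σT⁴/(1−a).
S = 4·5.67×10⁻⁸·(397)⁴/1.00 = 5634 W/m².
Flux falls as S = L/(4πd²), so d = √(L/(4πS)) = √(2.85×10²⁸/(4π·5634)).

d ≈ 6.34×10¹¹ m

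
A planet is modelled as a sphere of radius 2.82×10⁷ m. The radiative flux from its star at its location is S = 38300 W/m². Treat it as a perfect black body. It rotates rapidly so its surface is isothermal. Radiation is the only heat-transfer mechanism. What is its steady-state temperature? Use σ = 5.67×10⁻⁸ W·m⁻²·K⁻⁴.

At equilibrium, absorbed power = emitted power.
Absorbing cross-section = πr² = 2.498×10¹⁵ m²; emitting surface = 4πr² = 9.993×10¹⁵ m² (ratio 4).
S·A_cross = εσ·A_surf·T⁴  ⇒  T⁴ = S/(4σ).
T⁴ = 1.00·38300/(4·5.67×10⁻⁸) = 1.689×10¹¹ K⁴.
T = (1.689×10¹¹)^(1/4).

T ≈ 641 K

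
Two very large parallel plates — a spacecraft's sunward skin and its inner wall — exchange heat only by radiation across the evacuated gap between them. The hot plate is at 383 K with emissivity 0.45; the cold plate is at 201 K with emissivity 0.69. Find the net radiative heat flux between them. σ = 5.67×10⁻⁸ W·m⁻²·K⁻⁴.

For two infinite grey parallel plates, q = σ(T₁⁴ − T₂⁴)/(1/ε₁ + 1/ε₂ − 1).
T₁⁴ − T₂⁴ = 2.152×10¹⁰ − 1.632×10⁹ = 1.989×10¹⁰ K⁴.
1/ε₁ + 1/ε₂ − 1 = 2.222 + 1.449 − 1 = 2.671.
q = 5.67×10⁻⁸ × 1.989×10¹⁰ / 2.671.

q ≈ 422 W/m²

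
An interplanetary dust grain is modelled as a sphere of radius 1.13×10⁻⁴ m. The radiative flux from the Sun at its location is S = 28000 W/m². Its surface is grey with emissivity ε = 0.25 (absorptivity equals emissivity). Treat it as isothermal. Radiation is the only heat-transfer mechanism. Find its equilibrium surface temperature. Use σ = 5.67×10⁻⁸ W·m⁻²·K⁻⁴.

T ≈ 593 K

At equilibrium, absorbed power = emitted power.
Absorbing cross-section = πr² = 4.011×10⁻⁸ m²; emitting surface = 4πr² = 1.605×10⁻⁷ m² (ratio 4).
εS·A_cross = εσ·A_surf·T⁴  ⇒  T⁴ = S/(4σ)   (ε cancels).
T⁴ = 28000/(4·5.67×10⁻⁸) = 1.235×10¹¹ K⁴.
T = (1.235×10¹¹)^(1/4).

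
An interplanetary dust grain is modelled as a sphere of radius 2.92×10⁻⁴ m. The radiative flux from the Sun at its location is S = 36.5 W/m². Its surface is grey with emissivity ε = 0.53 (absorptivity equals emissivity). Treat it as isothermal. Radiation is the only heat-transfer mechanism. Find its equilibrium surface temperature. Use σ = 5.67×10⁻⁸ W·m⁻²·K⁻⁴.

At equilibrium, absorbed power = emitted power.
Absorbing cross-section = πr² = 2.679×10⁻⁷ m²; emitting surface = 4πr² = 1.071×10⁻⁶ m² (ratio 4).
εS·A_cross = εσ·A_surf·T⁴  ⇒  T⁴ = S/(4σ)   (ε cancels).
T⁴ = 36.5/(4·5.67×10⁻⁸) = 1.609×10⁸ K⁴.
T = (1.609×10⁸)^(1/4).

T ≈ 113 K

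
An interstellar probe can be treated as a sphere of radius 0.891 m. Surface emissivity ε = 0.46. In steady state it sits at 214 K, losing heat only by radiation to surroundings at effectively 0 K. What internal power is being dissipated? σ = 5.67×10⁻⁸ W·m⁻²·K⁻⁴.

P ≈ 546 W

Steady state: P = εσA T⁴.
A = 4πr² = 9.976 m²; T⁴ = (214)⁴ = 2.097×10⁹ K⁴.
P = 0.46 × 5.67×10⁻⁸ × 9.976 × 2.097×10⁹.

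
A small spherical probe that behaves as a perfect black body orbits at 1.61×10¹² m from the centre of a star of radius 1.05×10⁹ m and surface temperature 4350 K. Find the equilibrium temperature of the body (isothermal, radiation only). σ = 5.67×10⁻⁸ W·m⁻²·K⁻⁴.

T ≈ 78.6 K

The star's surface emits σT_*⁴; at distance d the flux is S = σT_*⁴(R_*/d)².
S = 5.67×10⁻⁸·(4350)⁴·(1.05×10⁹/1.61×10¹²)² = 8.635 W/m².
For an isothermal sphere T⁴ = (1−a)S/(4σ) = 3.807×10⁷ K⁴.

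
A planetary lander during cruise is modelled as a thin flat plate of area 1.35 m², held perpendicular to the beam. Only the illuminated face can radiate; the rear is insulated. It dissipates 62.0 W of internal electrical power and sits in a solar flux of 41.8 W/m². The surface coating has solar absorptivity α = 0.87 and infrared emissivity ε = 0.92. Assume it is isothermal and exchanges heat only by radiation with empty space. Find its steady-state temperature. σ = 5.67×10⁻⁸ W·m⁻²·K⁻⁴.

T ≈ 199 K

At steady state, absorbed solar power + internal power = radiated power.
Absorbed: α·S·A_cross = 0.87·41.8·1.350 = 49.09 W (cross-section A).
Total input = 49.09 + 62.0 = 111.1 W.
Radiated: εσ·A_surf·T⁴ with A_surf = A = 1.350 m².
T⁴ = 111.1/(0.92·5.67×10⁻⁸·1.350) = 1.578×10⁹ K⁴.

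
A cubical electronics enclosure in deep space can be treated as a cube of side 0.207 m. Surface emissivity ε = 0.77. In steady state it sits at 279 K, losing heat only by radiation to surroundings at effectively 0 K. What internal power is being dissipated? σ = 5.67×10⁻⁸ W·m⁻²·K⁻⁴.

Steady state: P = εσA T⁴.
A = 6L² = 0.2571 m²; T⁴ = (279)⁴ = 6.059×10⁹ K⁴.
P = 0.77 × 5.67×10⁻⁸ × 0.2571 × 6.059×10⁹.

P ≈ 68.0 W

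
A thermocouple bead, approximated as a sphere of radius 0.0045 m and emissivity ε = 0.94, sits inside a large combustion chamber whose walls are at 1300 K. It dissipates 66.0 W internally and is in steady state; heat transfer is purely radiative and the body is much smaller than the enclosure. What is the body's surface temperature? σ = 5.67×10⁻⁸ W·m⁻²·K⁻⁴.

For a small grey body in a large enclosure, net radiated power = εσA(T⁴ − T_w⁴).
Steady state: P = εσA(T⁴ − T_w⁴) with A = 4πr² = 2.545×10⁻⁴ m².
T⁴ = P/(εσA) + T_w⁴ = 66.0/(0.94·5.67×10⁻⁸·2.545×10⁻⁴) + (1300)⁴
    = 4.866×10¹² + 2.856×10¹² = 7.722×10¹² K⁴.

T ≈ 1670 K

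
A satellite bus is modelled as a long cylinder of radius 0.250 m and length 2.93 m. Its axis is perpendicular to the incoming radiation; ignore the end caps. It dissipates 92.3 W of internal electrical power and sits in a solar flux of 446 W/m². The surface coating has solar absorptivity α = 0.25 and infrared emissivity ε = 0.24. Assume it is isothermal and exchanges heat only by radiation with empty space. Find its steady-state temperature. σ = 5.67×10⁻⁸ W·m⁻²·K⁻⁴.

At steady state, absorbed solar power + internal power = radiated power.
Absorbed: α·S·A_cross = 0.25·446·1.465 = 163.3 W (cross-section 2rL).
Total input = 163.3 + 92.3 = 255.6 W.
Radiated: εσ·A_surf·T⁴ with A_surf = 2πrL = 4.602 m².
T⁴ = 255.6/(0.24·5.67×10⁻⁸·4.602) = 4.082×10⁹ K⁴.

T ≈ 253 K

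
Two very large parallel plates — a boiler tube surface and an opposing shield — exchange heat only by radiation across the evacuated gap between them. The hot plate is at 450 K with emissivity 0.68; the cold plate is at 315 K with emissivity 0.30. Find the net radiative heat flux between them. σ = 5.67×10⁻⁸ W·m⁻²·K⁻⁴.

q ≈ 464 W/m²

For two infinite grey parallel plates, q = σ(T₁⁴ − T₂⁴)/(1/ε₁ + 1/ε₂ − 1).
T₁⁴ − T₂⁴ = 4.101×10¹⁰ − 9.846×10⁹ = 3.116×10¹⁰ K⁴.
1/ε₁ + 1/ε₂ − 1 = 1.471 + 3.333 − 1 = 3.804.
q = 5.67×10⁻⁸ × 3.116×10¹⁰ / 3.804.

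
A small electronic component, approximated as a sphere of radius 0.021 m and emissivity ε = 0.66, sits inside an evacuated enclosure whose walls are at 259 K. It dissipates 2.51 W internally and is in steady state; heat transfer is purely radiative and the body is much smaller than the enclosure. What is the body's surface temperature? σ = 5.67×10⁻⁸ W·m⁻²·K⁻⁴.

T ≈ 359 K

For a small grey body in a large enclosure, net radiated power = εσA(T⁴ − T_w⁴).
Steady state: P = εσA(T⁴ − T_w⁴) with A = 4πr² = 0.005542 m².
T⁴ = P/(εσA) + T_w⁴ = 2.51/(0.66·5.67×10⁻⁸·0.005542) + (259)⁴
    = 1.210×10¹⁰ + 4.500×10⁹ = 1.660×10¹⁰ K⁴.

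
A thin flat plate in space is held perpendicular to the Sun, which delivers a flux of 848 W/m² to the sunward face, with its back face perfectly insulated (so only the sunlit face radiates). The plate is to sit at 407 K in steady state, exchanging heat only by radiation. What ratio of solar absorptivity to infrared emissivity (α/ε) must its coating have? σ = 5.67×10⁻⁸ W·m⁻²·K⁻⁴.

α/ε ≈ 1.83

Balance: αS·A = εσ·1A·T⁴ ⇒ α/ε = σT⁴/S.
α/ε = 5.67×10⁻⁸·(407)⁴/848 = 5.67×10⁻⁸·2.744×10¹⁰/848.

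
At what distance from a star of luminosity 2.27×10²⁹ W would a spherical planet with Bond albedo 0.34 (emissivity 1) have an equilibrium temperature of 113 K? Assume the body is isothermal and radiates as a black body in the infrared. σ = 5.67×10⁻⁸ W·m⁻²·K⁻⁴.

For an isothermal black-emitting sphere, (1−a)S·πr² = σ·4πr²·T⁴ ⇒ S = 4σT⁴/(1−a).
S = 4·5.67×10⁻⁸·(113)⁴/0.660 = 56.03 W/m².
Flux falls as S = L/(4πd²), so d = √(L/(4πS)) = √(2.27×10²⁹/(4π·56.03)).

d ≈ 1.80×10¹³ m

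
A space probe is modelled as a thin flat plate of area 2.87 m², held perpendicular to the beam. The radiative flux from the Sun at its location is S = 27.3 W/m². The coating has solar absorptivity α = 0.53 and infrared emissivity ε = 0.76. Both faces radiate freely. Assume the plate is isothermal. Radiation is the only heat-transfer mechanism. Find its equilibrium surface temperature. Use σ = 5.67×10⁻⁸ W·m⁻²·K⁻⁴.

T ≈ 114 K

At equilibrium, absorbed power = emitted power.
Absorbing cross-section = A = 2.870 m²; emitting surface = 2A = 5.740 m² (ratio 2).
αS·A_cross = εσ·A_surf·T⁴  ⇒  T⁴ = αS/(ε·2σ).
T⁴ = 0.530·27.3/(0.76·2·5.67×10⁻⁸) = 1.679×10⁸ K⁴.
T = (1.679×10⁸)^(1/4).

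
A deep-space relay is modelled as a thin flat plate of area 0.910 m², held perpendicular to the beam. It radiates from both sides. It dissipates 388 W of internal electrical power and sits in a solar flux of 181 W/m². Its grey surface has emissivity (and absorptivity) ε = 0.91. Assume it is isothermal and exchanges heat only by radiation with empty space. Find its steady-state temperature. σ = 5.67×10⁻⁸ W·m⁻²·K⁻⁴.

At steady state, absorbed solar power + internal power = radiated power.
Absorbed: α·S·A_cross = 0.91·181·0.9100 = 149.9 W (cross-section A).
Total input = 149.9 + 388 = 537.9 W.
Radiated: εσ·A_surf·T⁴ with A_surf = 2A = 1.820 m².
T⁴ = 537.9/(0.91·5.67×10⁻⁸·1.820) = 5.728×10⁹ K⁴.

T ≈ 275 K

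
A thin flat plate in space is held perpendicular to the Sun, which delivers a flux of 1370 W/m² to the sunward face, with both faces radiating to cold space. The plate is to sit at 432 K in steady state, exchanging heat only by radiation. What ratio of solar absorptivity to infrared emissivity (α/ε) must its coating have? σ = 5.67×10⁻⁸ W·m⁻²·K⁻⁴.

Balance: αS·A = εσ·2A·T⁴ ⇒ α/ε = 2σT⁴/S.
α/ε = 2·5.67×10⁻⁸·(432)⁴/1370 = 2·5.67×10⁻⁸·3.483×10¹⁰/1370.

α/ε ≈ 2.88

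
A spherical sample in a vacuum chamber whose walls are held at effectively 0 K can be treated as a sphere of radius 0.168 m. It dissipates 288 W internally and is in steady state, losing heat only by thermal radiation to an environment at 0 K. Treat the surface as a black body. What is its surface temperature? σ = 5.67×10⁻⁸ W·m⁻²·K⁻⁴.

T ≈ 346 K

Steady state: internal power = radiated power, P = εσA T⁴.
Radiating area A = 4πr² = 0.3547 m².
T⁴ = P/(εσA) = 288/(1.0·5.67×10⁻⁸·0.3547) = 1.432×10¹⁰ K⁴.
T = (1.432×10¹⁰)^(1/4).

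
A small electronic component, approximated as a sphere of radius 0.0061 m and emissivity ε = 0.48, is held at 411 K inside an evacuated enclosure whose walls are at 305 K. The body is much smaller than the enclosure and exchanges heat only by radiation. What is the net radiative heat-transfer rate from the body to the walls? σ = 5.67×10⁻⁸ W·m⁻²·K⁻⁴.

P_net ≈ 0.253 W

For a small grey body in a large enclosure: P_net = εσA(T_body⁴ − T_wall⁴).
A = 4πr² = 4.676×10⁻⁴ m²; T_body⁴ − T_wall⁴ = 2.853×10¹⁰ − 8.654×10⁹ = 1.988×10¹⁰ K⁴.
|P_net| = 0.48·5.67×10⁻⁸·4.676×10⁻⁴·1.988×10¹⁰.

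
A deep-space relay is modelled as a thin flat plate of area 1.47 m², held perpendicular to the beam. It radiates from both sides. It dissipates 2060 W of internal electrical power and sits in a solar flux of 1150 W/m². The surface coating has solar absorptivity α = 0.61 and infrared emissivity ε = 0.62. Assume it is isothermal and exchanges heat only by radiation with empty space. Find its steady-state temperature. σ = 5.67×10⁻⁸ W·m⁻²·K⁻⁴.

At steady state, absorbed solar power + internal power = radiated power.
Absorbed: α·S·A_cross = 0.61·1150·1.470 = 1031 W (cross-section A).
Total input = 1031 + 2060 = 3091 W.
Radiated: εσ·A_surf·T⁴ with A_surf = 2A = 2.940 m².
T⁴ = 3091/(0.62·5.67×10⁻⁸·2.940) = 2.991×10¹⁰ K⁴.

T ≈ 416 K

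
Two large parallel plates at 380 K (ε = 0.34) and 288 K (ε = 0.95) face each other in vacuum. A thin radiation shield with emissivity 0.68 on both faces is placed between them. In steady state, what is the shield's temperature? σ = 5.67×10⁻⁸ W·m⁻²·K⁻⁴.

In steady state the net flux on the hot side equals that on the cold side.
σ(T₁⁴−T_s⁴)/D₁ = σ(T_s⁴−T₂⁴)/D₂, with D₁ = 1/ε₁+1/ε_s−1 = 3.412, D₂ = 1/ε_s+1/ε₂−1 = 1.523.
Solve for T_s⁴: T_s⁴ = (D₂·T₁⁴ + D₁·T₂⁴)/(D₁+D₂) = 1.119×10¹⁰ K⁴.

T_s ≈ 325 K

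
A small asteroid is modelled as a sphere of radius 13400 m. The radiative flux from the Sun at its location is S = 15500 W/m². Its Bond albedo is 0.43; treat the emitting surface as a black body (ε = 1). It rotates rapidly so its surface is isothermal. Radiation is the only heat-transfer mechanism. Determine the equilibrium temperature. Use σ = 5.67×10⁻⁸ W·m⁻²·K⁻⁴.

T ≈ 444 K

At equilibrium, absorbed power = emitted power.
Absorbing cross-section = πr² = 5.641×10⁸ m²; emitting surface = 4πr² = 2.256×10⁹ m² (ratio 4).
(1−a)S·A_cross = εσ·A_surf·T⁴  ⇒  T⁴ = (1−a)S/(4σ).
T⁴ = 0.570·15500/(4·5.67×10⁻⁸) = 3.896×10¹⁰ K⁴.
T = (3.896×10¹⁰)^(1/4).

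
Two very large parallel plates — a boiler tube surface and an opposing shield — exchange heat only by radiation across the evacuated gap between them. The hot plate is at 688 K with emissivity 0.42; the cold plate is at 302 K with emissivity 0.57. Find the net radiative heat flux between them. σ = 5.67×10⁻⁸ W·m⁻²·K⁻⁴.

q ≈ 3900 W/m²

For two infinite grey parallel plates, q = σ(T₁⁴ − T₂⁴)/(1/ε₁ + 1/ε₂ − 1).
T₁⁴ − T₂⁴ = 2.241×10¹¹ − 8.318×10⁹ = 2.157×10¹¹ K⁴.
1/ε₁ + 1/ε₂ − 1 = 2.381 + 1.754 − 1 = 3.135.
q = 5.67×10⁻⁸ × 2.157×10¹¹ / 3.135.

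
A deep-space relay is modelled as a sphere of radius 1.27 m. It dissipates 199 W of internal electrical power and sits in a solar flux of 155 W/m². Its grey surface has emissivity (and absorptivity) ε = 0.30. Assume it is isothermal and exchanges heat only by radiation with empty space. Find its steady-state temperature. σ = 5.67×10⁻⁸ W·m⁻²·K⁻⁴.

T ≈ 188 K

At steady state, absorbed solar power + internal power = radiated power.
Absorbed: α·S·A_cross = 0.30·155·5.067 = 235.6 W (cross-section πr²).
Total input = 235.6 + 199 = 434.6 W.
Radiated: εσ·A_surf·T⁴ with A_surf = 4πr² = 20.27 m².
T⁴ = 434.6/(0.30·5.67×10⁻⁸·20.27) = 1.261×10⁹ K⁴.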